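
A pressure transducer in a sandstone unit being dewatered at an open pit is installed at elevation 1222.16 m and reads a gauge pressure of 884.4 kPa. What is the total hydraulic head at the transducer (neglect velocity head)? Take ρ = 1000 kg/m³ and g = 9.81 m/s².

ψ = P/(ρg) = 884.4×1000 / (1000 × 9.81) = 90.15 m.
h = z + ψ = 1222.16 + 90.15 = 1312.31 m.

h ≈ 1312.31 m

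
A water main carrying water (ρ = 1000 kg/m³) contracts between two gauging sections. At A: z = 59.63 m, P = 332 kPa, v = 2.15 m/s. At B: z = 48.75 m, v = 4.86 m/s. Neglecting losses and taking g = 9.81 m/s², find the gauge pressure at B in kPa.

Pressure head at A: ψ₁ = P₁/(ρg) = 332×1000 / (1000 × 9.81) = 33.84 m.
Velocity heads: v₁²/2g = 2.15²/19.62 = 0.236 m; v₂²/2g = 4.86²/19.62 = 1.204 m.
Total head H = z₁ + ψ₁ + v₁²/2g = 59.63 + 33.84 + 0.236 = 93.71 m.
ψ₂ = H − z₂ − v₂²/2g = 93.71 − 48.75 − 1.204 = 43.76 m.
P₂ = ρgψ₂ = 1000 × 9.81 × 43.76 ≈ 429 kPa.

P₂ ≈ 429 kPa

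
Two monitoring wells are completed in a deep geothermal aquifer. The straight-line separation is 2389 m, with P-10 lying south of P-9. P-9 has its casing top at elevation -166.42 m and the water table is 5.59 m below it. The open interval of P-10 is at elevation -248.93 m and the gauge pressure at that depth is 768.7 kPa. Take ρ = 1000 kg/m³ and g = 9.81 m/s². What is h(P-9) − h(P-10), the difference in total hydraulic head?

Δh ≈ -1.44 m

Total head at P-9: h = -166.42 − 5.59 = -172.01 m.
Pressure head at P-10: ψ = P/(ρg) = 768.7×1000 / (1000 × 9.81) = 78.36 m.
Total head at P-10: h = z + ψ = -248.93 + 78.36 = -170.57 m.
Head difference: h(P-9) − h(P-10) = -172.01 − (-170.57) = -1.44 m.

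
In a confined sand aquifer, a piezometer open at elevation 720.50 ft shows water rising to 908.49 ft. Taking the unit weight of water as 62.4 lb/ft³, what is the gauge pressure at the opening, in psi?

Pressure head ψ = h − z = 908.49 − 720.50 = 187.99 ft.
P = γ·ψ / 144 = 62.4 × 187.99 / 144 = 81.5 psi.

P ≈ 81.5 psi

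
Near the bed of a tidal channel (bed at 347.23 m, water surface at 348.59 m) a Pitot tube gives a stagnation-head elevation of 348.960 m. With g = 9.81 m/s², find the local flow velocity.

v ≈ 2.69 m/s

Near the bed, under hydrostatic conditions, the piezometric head (z + ψ) equals the free-surface elevation, 348.59 m.
Velocity head = total − piezometric = 348.960 − 348.59 = 0.370 m.
v = √(2g·h_v) = √(2 × 9.81 × 0.370) = 2.69 m/s.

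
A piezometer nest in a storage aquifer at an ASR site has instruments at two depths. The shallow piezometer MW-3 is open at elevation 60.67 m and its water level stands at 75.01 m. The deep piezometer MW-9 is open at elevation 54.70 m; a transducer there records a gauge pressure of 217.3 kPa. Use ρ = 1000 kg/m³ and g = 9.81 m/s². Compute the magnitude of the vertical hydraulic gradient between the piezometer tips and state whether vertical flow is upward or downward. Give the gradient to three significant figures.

Total head at MW-3: h = 75.01 m (water level in the standpipe).
Pressure head at MW-9: ψ = P/(ρg) = 217.3×1000 / (1000 × 9.81) = 22.15 m.
Total head at MW-9: h = z + ψ = 54.70 + 22.15 = 76.85 m.
Δh = h(MW-3) − h(MW-9) = 75.01 − 76.85 = -1.84 m.
Vertical separation Δz = 60.67 − 54.70 = 5.97 m.
|i_v| = |Δh| / Δz = 1.84 / 5.97 = 0.308.
Head is higher in the deep piezometer, so vertical flow is upward (discharge condition).

|i_v| ≈ 0.308; vertical flow is upward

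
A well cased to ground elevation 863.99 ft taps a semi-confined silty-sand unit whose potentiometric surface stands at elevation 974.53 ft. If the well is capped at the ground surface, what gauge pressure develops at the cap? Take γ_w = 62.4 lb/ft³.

P ≈ 47.9 psi

Head above the cap: Δh = 974.53 − 863.99 = 110.54 ft.
P = γΔh/144 = 62.4 × 110.54 / 144 = 47.9 psi.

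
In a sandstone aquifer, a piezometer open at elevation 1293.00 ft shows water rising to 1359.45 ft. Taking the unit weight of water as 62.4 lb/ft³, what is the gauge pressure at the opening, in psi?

Pressure head ψ = h − z = 1359.45 − 1293.00 = 66.45 ft.
P = γ·ψ / 144 = 62.4 × 66.45 / 144 = 28.8 psi.

P ≈ 28.8 psi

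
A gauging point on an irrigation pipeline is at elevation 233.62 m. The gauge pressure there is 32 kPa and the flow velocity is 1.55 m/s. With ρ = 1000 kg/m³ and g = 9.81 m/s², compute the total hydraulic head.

h ≈ 237.00 m

Pressure head ψ = P/(ρg) = 32×1000 / (1000 × 9.81) = 3.26 m.
Velocity head = v²/(2g) = 1.55² / (2 × 9.81) = 0.122 m.
h = z + ψ + v²/(2g) = 233.62 + 3.26 + 0.122 = 237.00 m.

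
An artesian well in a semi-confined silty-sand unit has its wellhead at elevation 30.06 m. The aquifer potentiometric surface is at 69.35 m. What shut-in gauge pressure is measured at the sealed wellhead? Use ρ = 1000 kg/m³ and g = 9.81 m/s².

Head above the cap: Δh = 69.35 − 30.06 = 39.29 m.
P = ρgΔh = 1000 × 9.81 × 39.29 = 385435 Pa ≈ 385 kPa.

P ≈ 385 kPa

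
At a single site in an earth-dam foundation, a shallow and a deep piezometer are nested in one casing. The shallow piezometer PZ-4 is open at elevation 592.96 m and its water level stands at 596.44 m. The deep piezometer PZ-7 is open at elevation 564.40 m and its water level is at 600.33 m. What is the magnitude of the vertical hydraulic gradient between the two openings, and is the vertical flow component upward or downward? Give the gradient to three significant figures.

|i_v| ≈ 0.136; vertical flow is upward

Total head at PZ-4: h = 596.44 m (water level in the standpipe).
Total head at PZ-7: h = 600.33 m.
Δh = h(PZ-4) − h(PZ-7) = 596.44 − 600.33 = -3.89 m.
Vertical separation Δz = 592.96 − 564.40 = 28.56 m.
|i_v| = |Δh| / Δz = 3.89 / 28.56 = 0.136.
Head is higher in the deep piezometer, so vertical flow is upward (discharge condition).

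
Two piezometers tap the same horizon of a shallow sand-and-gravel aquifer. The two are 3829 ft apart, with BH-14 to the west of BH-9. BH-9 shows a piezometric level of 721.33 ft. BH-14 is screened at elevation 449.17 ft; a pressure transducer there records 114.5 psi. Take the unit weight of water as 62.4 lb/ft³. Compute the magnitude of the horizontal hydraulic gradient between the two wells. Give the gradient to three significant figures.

i ≈ 0.00207

Total head at BH-9: h = 721.33 ft (water level in the piezometer is the total head).
Pressure head at BH-14: ψ = 144·P/γ = 144 × 114.5 / 62.4 = 264.23 ft.
Total head at BH-14: h = z + ψ = 449.17 + 264.23 = 713.40 ft.
Head difference: h(BH-9) − h(BH-14) = 721.33 − 713.40 = 7.93 ft.
Hydraulic gradient: i = |Δh| / L = 7.93 / 3829 = 0.00207.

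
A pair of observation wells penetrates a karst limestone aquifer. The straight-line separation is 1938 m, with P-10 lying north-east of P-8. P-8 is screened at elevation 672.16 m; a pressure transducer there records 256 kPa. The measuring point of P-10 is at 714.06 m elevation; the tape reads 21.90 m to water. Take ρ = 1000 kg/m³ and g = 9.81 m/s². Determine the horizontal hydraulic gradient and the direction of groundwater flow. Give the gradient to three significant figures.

i ≈ 0.00315; groundwater flows toward the north-east

Pressure head at P-8: ψ = P/(ρg) = 256×1000 / (1000 × 9.81) = 26.10 m.
Total head at P-8: h = z + ψ = 672.16 + 26.10 = 698.26 m.
Total head at P-10: h = 714.06 − 21.90 = 692.16 m.
Head difference: h(P-8) − h(P-10) = 698.26 − 692.16 = 6.10 m.
Hydraulic gradient: i = |Δh| / L = 6.10 / 1938 = 0.00315.
Flow is from higher to lower head: from P-8 toward P-10, i.e. toward the north-east.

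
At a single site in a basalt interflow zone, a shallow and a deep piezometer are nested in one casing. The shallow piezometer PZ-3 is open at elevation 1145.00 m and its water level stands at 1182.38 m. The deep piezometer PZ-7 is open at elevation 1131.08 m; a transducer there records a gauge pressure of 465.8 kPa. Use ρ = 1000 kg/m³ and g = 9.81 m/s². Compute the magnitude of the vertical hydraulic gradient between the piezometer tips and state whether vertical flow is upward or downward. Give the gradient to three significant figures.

|i_v| ≈ 0.274; vertical flow is downward

Total head at PZ-3: h = 1182.38 m (water level in the standpipe).
Pressure head at PZ-7: ψ = P/(ρg) = 465.8×1000 / (1000 × 9.81) = 47.48 m.
Total head at PZ-7: h = z + ψ = 1131.08 + 47.48 = 1178.56 m.
Δh = h(PZ-3) − h(PZ-7) = 1182.38 − 1178.56 = 3.82 m.
Vertical separation Δz = 1145.00 − 1131.08 = 13.92 m.
|i_v| = |Δh| / Δz = 3.82 / 13.92 = 0.274.
Head is higher in the shallow piezometer, so vertical flow is downward (recharge condition).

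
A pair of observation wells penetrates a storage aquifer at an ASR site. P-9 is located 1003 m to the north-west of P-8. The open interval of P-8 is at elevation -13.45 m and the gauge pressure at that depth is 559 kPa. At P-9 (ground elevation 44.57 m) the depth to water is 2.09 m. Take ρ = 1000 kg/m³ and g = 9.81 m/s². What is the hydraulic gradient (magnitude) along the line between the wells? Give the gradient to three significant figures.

i ≈ 0.00105

Pressure head at P-8: ψ = P/(ρg) = 559×1000 / (1000 × 9.81) = 56.98 m.
Total head at P-8: h = z + ψ = -13.45 + 56.98 = 43.53 m.
Total head at P-9: h = 44.57 − 2.09 = 42.48 m.
Head difference: h(P-8) − h(P-9) = 43.53 − 42.48 = 1.05 m.
Hydraulic gradient: i = |Δh| / L = 1.05 / 1003 = 0.00105.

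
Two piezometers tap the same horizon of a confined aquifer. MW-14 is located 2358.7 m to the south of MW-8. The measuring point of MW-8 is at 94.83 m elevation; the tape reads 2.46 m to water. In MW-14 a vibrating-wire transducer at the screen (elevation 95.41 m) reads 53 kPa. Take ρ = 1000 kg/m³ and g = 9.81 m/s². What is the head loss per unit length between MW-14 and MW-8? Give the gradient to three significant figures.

i ≈ 0.00358 m/m

Total head at MW-8: h = 94.83 − 2.46 = 92.37 m.
Pressure head at MW-14: ψ = P/(ρg) = 53×1000 / (1000 × 9.81) = 5.40 m.
Total head at MW-14: h = z + ψ = 95.41 + 5.40 = 100.81 m.
Head difference: h(MW-8) − h(MW-14) = 92.37 − 100.81 = -8.44 m.
Hydraulic gradient: i = |Δh| / L = 8.44 / 2358.7 = 0.00358.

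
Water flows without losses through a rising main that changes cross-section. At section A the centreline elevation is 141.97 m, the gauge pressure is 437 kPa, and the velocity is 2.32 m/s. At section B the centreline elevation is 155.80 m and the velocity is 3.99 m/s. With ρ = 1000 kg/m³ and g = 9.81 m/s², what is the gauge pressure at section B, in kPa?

Pressure head at A: ψ₁ = P₁/(ρg) = 437×1000 / (1000 × 9.81) = 44.55 m.
Velocity heads: v₁²/2g = 2.32²/19.62 = 0.274 m; v₂²/2g = 3.99²/19.62 = 0.811 m.
Total head H = z₁ + ψ₁ + v₁²/2g = 141.97 + 44.55 + 0.274 = 186.79 m.
ψ₂ = H − z₂ − v₂²/2g = 186.79 − 155.80 − 0.811 = 30.18 m.
P₂ = ρgψ₂ = 1000 × 9.81 × 30.18 ≈ 296 kPa.

P₂ ≈ 296 kPa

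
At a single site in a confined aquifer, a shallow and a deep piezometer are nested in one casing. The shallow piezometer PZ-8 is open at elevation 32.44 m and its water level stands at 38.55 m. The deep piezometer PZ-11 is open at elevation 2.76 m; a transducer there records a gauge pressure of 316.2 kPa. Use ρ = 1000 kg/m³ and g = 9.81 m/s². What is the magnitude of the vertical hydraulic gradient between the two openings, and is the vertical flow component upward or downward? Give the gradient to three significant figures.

|i_v| ≈ 0.120; vertical flow is downward

Total head at PZ-8: h = 38.55 m (water level in the standpipe).
Pressure head at PZ-11: ψ = P/(ρg) = 316.2×1000 / (1000 × 9.81) = 32.23 m.
Total head at PZ-11: h = z + ψ = 2.76 + 32.23 = 34.99 m.
Δh = h(PZ-8) − h(PZ-11) = 38.55 − 34.99 = 3.56 m.
Vertical separation Δz = 32.44 − 2.76 = 29.68 m.
|i_v| = |Δh| / Δz = 3.56 / 29.68 = 0.120.
Head is higher in the shallow piezometer, so vertical flow is downward (recharge condition).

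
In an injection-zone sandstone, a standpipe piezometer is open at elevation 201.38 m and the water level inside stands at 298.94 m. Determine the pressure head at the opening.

Total head h = 298.94 m (the water-surface elevation in the piezometer).
Pressure head ψ = h − z = 298.94 − 201.38 = 97.56 m.

ψ ≈ 97.56 m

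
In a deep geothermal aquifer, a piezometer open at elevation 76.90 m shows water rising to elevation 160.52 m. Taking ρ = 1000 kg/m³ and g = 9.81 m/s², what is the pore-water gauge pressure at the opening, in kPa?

P ≈ 820 kPa

Pressure head ψ = h − z = 160.52 − 76.90 = 83.62 m.
P = ρgψ = 1000 × 9.81 × 83.62 = 820312 Pa ≈ 820 kPa.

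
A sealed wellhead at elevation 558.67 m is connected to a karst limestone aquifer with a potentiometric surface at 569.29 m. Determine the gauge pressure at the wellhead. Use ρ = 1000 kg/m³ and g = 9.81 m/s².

P ≈ 104 kPa

Head above the cap: Δh = 569.29 − 558.67 = 10.62 m.
P = ρgΔh = 1000 × 9.81 × 10.62 = 104182 Pa ≈ 104 kPa.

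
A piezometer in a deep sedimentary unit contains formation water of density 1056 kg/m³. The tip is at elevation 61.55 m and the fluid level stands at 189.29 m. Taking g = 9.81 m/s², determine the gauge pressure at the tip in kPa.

P ≈ 1320 kPa

Pressure head ψ = h − z = 189.29 − 61.55 = 127.74 m.
P = ρgψ = 1056 × 9.81 × 127.74 = 1323305 Pa ≈ 1320 kPa.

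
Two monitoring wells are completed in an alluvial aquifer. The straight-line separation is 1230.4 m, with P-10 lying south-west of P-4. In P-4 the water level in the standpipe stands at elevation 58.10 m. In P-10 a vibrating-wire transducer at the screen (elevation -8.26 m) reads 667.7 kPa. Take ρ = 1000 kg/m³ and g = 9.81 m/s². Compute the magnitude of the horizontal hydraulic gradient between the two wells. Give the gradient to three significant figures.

i ≈ 0.00138

Total head at P-4: h = 58.10 m (water level in the piezometer is the total head).
Pressure head at P-10: ψ = P/(ρg) = 667.7×1000 / (1000 × 9.81) = 68.06 m.
Total head at P-10: h = z + ψ = -8.26 + 68.06 = 59.80 m.
Head difference: h(P-4) − h(P-10) = 58.10 − 59.80 = -1.70 m.
Hydraulic gradient: i = |Δh| / L = 1.70 / 1230.4 = 0.00138.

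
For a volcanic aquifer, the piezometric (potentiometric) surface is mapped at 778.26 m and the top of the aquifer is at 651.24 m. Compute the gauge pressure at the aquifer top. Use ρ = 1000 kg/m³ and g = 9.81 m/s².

Pressure head at the aquifer top: ψ = h − z = 778.26 − 651.24 = 127.02 m.
P = ρgψ = 1000 × 9.81 × 127.02 = 1246066 Pa ≈ 1250 kPa.

P ≈ 1250 kPa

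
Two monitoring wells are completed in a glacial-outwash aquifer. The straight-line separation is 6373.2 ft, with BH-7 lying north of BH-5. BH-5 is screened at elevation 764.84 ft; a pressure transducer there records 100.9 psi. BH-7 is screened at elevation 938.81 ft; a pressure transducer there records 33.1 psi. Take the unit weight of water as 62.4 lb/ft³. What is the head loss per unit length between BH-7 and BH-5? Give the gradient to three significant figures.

Pressure head at BH-5: ψ = 144·P/γ = 144 × 100.9 / 62.4 = 232.85 ft.
Total head at BH-5: h = z + ψ = 764.84 + 232.85 = 997.69 ft.
Pressure head at BH-7: ψ = 144·P/γ = 144 × 33.1 / 62.4 = 76.38 ft.
Total head at BH-7: h = z + ψ = 938.81 + 76.38 = 1015.19 ft.
Head difference: h(BH-5) − h(BH-7) = 997.69 − 1015.19 = -17.50 ft.
Hydraulic gradient: i = |Δh| / L = 17.50 / 6373.2 = 0.00275.

i ≈ 0.00275 ft/ft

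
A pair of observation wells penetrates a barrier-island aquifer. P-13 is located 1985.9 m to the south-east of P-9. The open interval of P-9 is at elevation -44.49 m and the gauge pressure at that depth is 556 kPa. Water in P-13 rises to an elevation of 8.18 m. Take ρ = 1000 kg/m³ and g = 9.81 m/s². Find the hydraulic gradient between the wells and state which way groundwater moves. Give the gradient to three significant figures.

i ≈ 0.00202; groundwater flows toward the south-east

Pressure head at P-9: ψ = P/(ρg) = 556×1000 / (1000 × 9.81) = 56.68 m.
Total head at P-9: h = z + ψ = -44.49 + 56.68 = 12.19 m.
Total head at P-13: h = 8.18 m (water level in the piezometer is the total head).
Head difference: h(P-9) − h(P-13) = 12.19 − 8.18 = 4.01 m.
Hydraulic gradient: i = |Δh| / L = 4.01 / 1985.9 = 0.00202.
Flow is from higher to lower head: from P-9 toward P-13, i.e. toward the south-east.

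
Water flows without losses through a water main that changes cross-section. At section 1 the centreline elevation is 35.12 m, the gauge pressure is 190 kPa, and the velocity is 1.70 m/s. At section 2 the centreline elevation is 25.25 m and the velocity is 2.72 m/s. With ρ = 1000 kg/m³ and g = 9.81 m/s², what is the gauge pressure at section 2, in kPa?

P₂ ≈ 285 kPa

Pressure head at 1: ψ₁ = P₁/(ρg) = 190×1000 / (1000 × 9.81) = 19.37 m.
Velocity heads: v₁²/2g = 1.70²/19.62 = 0.147 m; v₂²/2g = 2.72²/19.62 = 0.377 m.
Total head H = z₁ + ψ₁ + v₁²/2g = 35.12 + 19.37 + 0.147 = 54.64 m.
ψ₂ = H − z₂ − v₂²/2g = 54.64 − 25.25 − 0.377 = 29.01 m.
P₂ = ρgψ₂ = 1000 × 9.81 × 29.01 ≈ 285 kPa.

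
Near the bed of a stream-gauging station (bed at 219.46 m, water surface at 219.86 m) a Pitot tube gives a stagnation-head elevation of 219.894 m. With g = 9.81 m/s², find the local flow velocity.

Near the bed, under hydrostatic conditions, the piezometric head (z + ψ) equals the free-surface elevation, 219.86 m.
Velocity head = total − piezometric = 219.894 − 219.86 = 0.034 m.
v = √(2g·h_v) = √(2 × 9.81 × 0.034) = 0.817 m/s.

v ≈ 0.817 m/s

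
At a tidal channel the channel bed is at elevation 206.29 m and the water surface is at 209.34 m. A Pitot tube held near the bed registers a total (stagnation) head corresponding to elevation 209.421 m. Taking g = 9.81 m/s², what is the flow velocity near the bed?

v ≈ 1.26 m/s

Near the bed, under hydrostatic conditions, the piezometric head (z + ψ) equals the free-surface elevation, 209.34 m.
Velocity head = total − piezometric = 209.421 − 209.34 = 0.081 m.
v = √(2g·h_v) = √(2 × 9.81 × 0.081) = 1.26 m/s.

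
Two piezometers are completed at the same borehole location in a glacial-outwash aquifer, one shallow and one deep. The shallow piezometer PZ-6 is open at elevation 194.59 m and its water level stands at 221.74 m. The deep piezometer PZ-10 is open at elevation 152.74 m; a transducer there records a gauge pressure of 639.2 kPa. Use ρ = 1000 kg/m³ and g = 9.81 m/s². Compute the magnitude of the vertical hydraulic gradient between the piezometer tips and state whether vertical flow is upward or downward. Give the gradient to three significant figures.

Total head at PZ-6: h = 221.74 m (water level in the standpipe).
Pressure head at PZ-10: ψ = P/(ρg) = 639.2×1000 / (1000 × 9.81) = 65.16 m.
Total head at PZ-10: h = z + ψ = 152.74 + 65.16 = 217.90 m.
Δh = h(PZ-6) − h(PZ-10) = 221.74 − 217.90 = 3.84 m.
Vertical separation Δz = 194.59 − 152.74 = 41.85 m.
|i_v| = |Δh| / Δz = 3.84 / 41.85 = 0.0918.
Head is higher in the shallow piezometer, so vertical flow is downward (recharge condition).

|i_v| ≈ 0.0918; vertical flow is downward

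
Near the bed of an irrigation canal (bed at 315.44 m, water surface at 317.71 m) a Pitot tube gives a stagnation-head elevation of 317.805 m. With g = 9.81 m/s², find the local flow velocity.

Near the bed, under hydrostatic conditions, the piezometric head (z + ψ) equals the free-surface elevation, 317.71 m.
Velocity head = total − piezometric = 317.805 − 317.71 = 0.095 m.
v = √(2g·h_v) = √(2 × 9.81 × 0.095) = 1.37 m/s.

v ≈ 1.37 m/s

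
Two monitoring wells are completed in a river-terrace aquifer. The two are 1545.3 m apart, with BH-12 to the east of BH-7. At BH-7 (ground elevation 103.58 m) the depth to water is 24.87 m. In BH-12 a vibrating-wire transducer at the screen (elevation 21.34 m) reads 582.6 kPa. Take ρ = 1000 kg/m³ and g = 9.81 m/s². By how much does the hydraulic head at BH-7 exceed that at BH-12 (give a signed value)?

Total head at BH-7: h = 103.58 − 24.87 = 78.71 m.
Pressure head at BH-12: ψ = P/(ρg) = 582.6×1000 / (1000 × 9.81) = 59.39 m.
Total head at BH-12: h = z + ψ = 21.34 + 59.39 = 80.73 m.
Head difference: h(BH-7) − h(BH-12) = 78.71 − 80.73 = -2.02 m.

Δh ≈ -2.02 m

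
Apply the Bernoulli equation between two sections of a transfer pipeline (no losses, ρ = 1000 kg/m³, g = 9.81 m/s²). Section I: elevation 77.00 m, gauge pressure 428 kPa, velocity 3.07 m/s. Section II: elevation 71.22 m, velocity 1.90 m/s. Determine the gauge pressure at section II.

P₂ ≈ 488 kPa

Pressure head at I: ψ₁ = P₁/(ρg) = 428×1000 / (1000 × 9.81) = 43.63 m.
Velocity heads: v₁²/2g = 3.07²/19.62 = 0.480 m; v₂²/2g = 1.90²/19.62 = 0.184 m.
Total head H = z₁ + ψ₁ + v₁²/2g = 77.00 + 43.63 + 0.480 = 121.11 m.
ψ₂ = H − z₂ − v₂²/2g = 121.11 − 71.22 − 0.184 = 49.71 m.
P₂ = ρgψ₂ = 1000 × 9.81 × 49.71 ≈ 488 kPa.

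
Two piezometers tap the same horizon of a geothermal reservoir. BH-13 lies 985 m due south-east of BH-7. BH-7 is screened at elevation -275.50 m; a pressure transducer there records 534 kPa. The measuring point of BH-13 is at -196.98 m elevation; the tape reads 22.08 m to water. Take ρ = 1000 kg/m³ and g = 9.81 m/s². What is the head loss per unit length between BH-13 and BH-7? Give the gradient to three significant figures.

Pressure head at BH-7: ψ = P/(ρg) = 534×1000 / (1000 × 9.81) = 54.43 m.
Total head at BH-7: h = z + ψ = -275.50 + 54.43 = -221.07 m.
Total head at BH-13: h = -196.98 − 22.08 = -219.06 m.
Head difference: h(BH-7) − h(BH-13) = -221.07 − (-219.06) = -2.01 m.
Hydraulic gradient: i = |Δh| / L = 2.01 / 985 = 0.00204.

i ≈ 0.00204 m/m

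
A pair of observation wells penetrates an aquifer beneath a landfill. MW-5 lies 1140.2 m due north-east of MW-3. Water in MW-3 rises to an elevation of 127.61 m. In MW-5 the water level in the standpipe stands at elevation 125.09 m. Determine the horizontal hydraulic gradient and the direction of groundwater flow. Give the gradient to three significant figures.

i ≈ 0.00221; groundwater flows toward the north-east

Total head at MW-3: h = 127.61 m (water level in the piezometer is the total head).
Total head at MW-5: h = 125.09 m (water level in the piezometer is the total head).
Head difference: h(MW-3) − h(MW-5) = 127.61 − 125.09 = 2.52 m.
Hydraulic gradient: i = |Δh| / L = 2.52 / 1140.2 = 0.00221.
Flow is from higher to lower head: from MW-3 toward MW-5, i.e. toward the north-east.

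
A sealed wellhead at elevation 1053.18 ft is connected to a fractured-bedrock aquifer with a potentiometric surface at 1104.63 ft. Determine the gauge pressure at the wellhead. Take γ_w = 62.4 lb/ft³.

P ≈ 22.3 psi

Head above the cap: Δh = 1104.63 − 1053.18 = 51.45 ft.
P = γΔh/144 = 62.4 × 51.45 / 144 = 22.3 psi.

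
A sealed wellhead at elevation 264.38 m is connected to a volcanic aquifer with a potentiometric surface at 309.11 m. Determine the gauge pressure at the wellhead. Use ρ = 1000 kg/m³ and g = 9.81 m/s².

Head above the cap: Δh = 309.11 − 264.38 = 44.73 m.
P = ρgΔh = 1000 × 9.81 × 44.73 = 438801 Pa ≈ 439 kPa.

P ≈ 439 kPa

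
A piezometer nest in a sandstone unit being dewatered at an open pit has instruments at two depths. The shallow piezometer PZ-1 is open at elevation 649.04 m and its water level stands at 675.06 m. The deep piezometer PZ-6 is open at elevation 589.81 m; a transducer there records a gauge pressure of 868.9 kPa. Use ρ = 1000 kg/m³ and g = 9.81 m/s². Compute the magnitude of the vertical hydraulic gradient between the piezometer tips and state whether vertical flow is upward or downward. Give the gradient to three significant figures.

|i_v| ≈ 0.0561; vertical flow is upward

Total head at PZ-1: h = 675.06 m (water level in the standpipe).
Pressure head at PZ-6: ψ = P/(ρg) = 868.9×1000 / (1000 × 9.81) = 88.57 m.
Total head at PZ-6: h = z + ψ = 589.81 + 88.57 = 678.38 m.
Δh = h(PZ-1) − h(PZ-6) = 675.06 − 678.38 = -3.32 m.
Vertical separation Δz = 649.04 − 589.81 = 59.23 m.
|i_v| = |Δh| / Δz = 3.32 / 59.23 = 0.0561.
Head is higher in the deep piezometer, so vertical flow is upward (discharge condition).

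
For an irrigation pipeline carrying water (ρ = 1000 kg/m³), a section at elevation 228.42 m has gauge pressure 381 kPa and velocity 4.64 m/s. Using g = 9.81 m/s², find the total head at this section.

Pressure head ψ = P/(ρg) = 381×1000 / (1000 × 9.81) = 38.84 m.
Velocity head = v²/(2g) = 4.64² / (2 × 9.81) = 1.097 m.
h = z + ψ + v²/(2g) = 228.42 + 38.84 + 1.097 = 268.36 m.

h ≈ 268.36 m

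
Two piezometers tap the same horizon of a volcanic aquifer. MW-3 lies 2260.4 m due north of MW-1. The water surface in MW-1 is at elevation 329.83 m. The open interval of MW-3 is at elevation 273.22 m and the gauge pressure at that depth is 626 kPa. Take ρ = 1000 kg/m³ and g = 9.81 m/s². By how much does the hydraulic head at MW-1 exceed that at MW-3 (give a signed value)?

Δh ≈ -7.20 m

Total head at MW-1: h = 329.83 m (water level in the piezometer is the total head).
Pressure head at MW-3: ψ = P/(ρg) = 626×1000 / (1000 × 9.81) = 63.81 m.
Total head at MW-3: h = z + ψ = 273.22 + 63.81 = 337.03 m.
Head difference: h(MW-1) − h(MW-3) = 329.83 − 337.03 = -7.20 m.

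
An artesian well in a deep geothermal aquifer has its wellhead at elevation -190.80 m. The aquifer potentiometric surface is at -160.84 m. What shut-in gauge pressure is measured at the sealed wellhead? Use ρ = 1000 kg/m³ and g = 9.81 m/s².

P ≈ 294 kPa

Head above the cap: Δh = -160.84 − (-190.80) = 29.96 m.
P = ρgΔh = 1000 × 9.81 × 29.96 = 293908 Pa ≈ 294 kPa.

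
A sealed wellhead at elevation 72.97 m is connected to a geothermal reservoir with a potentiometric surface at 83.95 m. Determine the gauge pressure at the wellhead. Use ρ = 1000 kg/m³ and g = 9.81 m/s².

Head above the cap: Δh = 83.95 − 72.97 = 10.98 m.
P = ρgΔh = 1000 × 9.81 × 10.98 = 107714 Pa ≈ 108 kPa.

P ≈ 108 kPa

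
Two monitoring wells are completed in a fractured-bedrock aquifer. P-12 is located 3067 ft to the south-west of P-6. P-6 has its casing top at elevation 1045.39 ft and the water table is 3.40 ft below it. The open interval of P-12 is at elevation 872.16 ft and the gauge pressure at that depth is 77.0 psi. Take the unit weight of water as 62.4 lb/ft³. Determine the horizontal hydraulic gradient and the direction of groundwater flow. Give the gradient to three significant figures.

i ≈ 0.00256; groundwater flows toward the north-east

Total head at P-6: h = 1045.39 − 3.40 = 1041.99 ft.
Pressure head at P-12: ψ = 144·P/γ = 144 × 77.0 / 62.4 = 177.69 ft.
Total head at P-12: h = z + ψ = 872.16 + 177.69 = 1049.85 ft.
Head difference: h(P-6) − h(P-12) = 1041.99 − 1049.85 = -7.86 ft.
Hydraulic gradient: i = |Δh| / L = 7.86 / 3067 = 0.00256.
Flow is from higher to lower head: from P-12 toward P-6, i.e. toward the north-east.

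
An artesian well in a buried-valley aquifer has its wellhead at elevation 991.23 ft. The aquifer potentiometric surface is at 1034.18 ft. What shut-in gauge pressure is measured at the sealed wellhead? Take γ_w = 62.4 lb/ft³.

Head above the cap: Δh = 1034.18 − 991.23 = 42.95 ft.
P = γΔh/144 = 62.4 × 42.95 / 144 = 18.6 psi.

P ≈ 18.6 psi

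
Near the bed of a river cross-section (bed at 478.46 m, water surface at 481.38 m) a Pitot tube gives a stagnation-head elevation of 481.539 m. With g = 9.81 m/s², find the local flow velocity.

Near the bed, under hydrostatic conditions, the piezometric head (z + ψ) equals the free-surface elevation, 481.38 m.
Velocity head = total − piezometric = 481.539 − 481.38 = 0.159 m.
v = √(2g·h_v) = √(2 × 9.81 × 0.159) = 1.77 m/s.

v ≈ 1.77 m/s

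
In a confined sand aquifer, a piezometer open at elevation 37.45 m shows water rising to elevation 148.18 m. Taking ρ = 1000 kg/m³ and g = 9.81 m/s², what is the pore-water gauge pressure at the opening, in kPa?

P ≈ 1090 kPa

Pressure head ψ = h − z = 148.18 − 37.45 = 110.73 m.
P = ρgψ = 1000 × 9.81 × 110.73 = 1086261 Pa ≈ 1090 kPa.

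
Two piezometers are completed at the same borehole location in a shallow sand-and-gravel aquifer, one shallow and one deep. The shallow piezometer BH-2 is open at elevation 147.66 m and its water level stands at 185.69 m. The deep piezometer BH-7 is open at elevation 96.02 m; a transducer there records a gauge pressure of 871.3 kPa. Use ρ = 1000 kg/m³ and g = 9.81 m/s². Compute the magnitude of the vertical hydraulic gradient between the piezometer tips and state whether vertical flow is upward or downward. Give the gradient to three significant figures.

|i_v| ≈ 0.0165; vertical flow is downward

Total head at BH-2: h = 185.69 m (water level in the standpipe).
Pressure head at BH-7: ψ = P/(ρg) = 871.3×1000 / (1000 × 9.81) = 88.82 m.
Total head at BH-7: h = z + ψ = 96.02 + 88.82 = 184.84 m.
Δh = h(BH-2) − h(BH-7) = 185.69 − 184.84 = 0.85 m.
Vertical separation Δz = 147.66 − 96.02 = 51.64 m.
|i_v| = |Δh| / Δz = 0.85 / 51.64 = 0.0165.
Head is higher in the shallow piezometer, so vertical flow is downward (recharge condition).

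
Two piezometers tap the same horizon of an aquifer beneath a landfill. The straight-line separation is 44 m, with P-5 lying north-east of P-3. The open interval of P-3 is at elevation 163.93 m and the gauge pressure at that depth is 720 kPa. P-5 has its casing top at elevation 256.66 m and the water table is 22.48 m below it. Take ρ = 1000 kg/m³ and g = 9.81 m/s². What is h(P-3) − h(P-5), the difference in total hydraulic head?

Δh ≈ 3.14 m

Pressure head at P-3: ψ = P/(ρg) = 720×1000 / (1000 × 9.81) = 73.39 m.
Total head at P-3: h = z + ψ = 163.93 + 73.39 = 237.32 m.
Total head at P-5: h = 256.66 − 22.48 = 234.18 m.
Head difference: h(P-3) − h(P-5) = 237.32 − 234.18 = 3.14 m.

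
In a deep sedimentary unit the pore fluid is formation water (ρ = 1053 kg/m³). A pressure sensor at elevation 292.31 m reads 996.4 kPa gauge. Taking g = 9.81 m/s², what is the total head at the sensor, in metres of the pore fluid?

ψ = P/(ρg) = 996.4×1000 / (1053 × 9.81) = 96.46 m.
h = z + ψ = 292.31 + 96.46 = 388.77 m.

h ≈ 388.77 m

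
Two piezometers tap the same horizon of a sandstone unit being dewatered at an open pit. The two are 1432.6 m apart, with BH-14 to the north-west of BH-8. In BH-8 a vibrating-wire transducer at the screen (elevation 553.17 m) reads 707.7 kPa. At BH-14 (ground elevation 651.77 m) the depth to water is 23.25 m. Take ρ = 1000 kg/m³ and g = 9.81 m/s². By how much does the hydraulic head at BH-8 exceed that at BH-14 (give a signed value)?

Pressure head at BH-8: ψ = P/(ρg) = 707.7×1000 / (1000 × 9.81) = 72.14 m.
Total head at BH-8: h = z + ψ = 553.17 + 72.14 = 625.31 m.
Total head at BH-14: h = 651.77 − 23.25 = 628.52 m.
Head difference: h(BH-8) − h(BH-14) = 625.31 − 628.52 = -3.21 m.

Δh ≈ -3.21 m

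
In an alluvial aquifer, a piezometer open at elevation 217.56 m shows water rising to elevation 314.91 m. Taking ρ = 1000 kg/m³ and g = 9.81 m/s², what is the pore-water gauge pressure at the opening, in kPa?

Pressure head ψ = h − z = 314.91 − 217.56 = 97.35 m.
P = ρgψ = 1000 × 9.81 × 97.35 = 955004 Pa ≈ 955 kPa.

P ≈ 955 kPa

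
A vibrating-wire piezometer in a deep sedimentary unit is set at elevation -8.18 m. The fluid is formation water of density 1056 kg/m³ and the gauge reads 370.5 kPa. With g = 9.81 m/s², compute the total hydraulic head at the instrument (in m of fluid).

ψ = P/(ρg) = 370.5×1000 / (1056 × 9.81) = 35.76 m.
h = z + ψ = -8.18 + 35.76 = 27.58 m.

h ≈ 27.58 m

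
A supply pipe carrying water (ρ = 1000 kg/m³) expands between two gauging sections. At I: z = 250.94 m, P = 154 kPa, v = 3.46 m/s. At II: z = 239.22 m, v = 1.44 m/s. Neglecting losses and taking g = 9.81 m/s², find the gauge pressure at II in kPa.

Pressure head at I: ψ₁ = P₁/(ρg) = 154×1000 / (1000 × 9.81) = 15.70 m.
Velocity heads: v₁²/2g = 3.46²/19.62 = 0.610 m; v₂²/2g = 1.44²/19.62 = 0.106 m.
Total head H = z₁ + ψ₁ + v₁²/2g = 250.94 + 15.70 + 0.610 = 267.25 m.
ψ₂ = H − z₂ − v₂²/2g = 267.25 − 239.22 − 0.106 = 27.92 m.
P₂ = ρgψ₂ = 1000 × 9.81 × 27.92 ≈ 274 kPa.

P₂ ≈ 274 kPa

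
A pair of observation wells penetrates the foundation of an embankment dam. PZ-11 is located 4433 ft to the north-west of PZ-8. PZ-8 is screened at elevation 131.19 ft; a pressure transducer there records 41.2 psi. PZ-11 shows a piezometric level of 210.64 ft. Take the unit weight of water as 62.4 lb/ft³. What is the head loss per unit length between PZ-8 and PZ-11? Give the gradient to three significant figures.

i ≈ 0.00353 ft/ft

Pressure head at PZ-8: ψ = 144·P/γ = 144 × 41.2 / 62.4 = 95.08 ft.
Total head at PZ-8: h = z + ψ = 131.19 + 95.08 = 226.27 ft.
Total head at PZ-11: h = 210.64 ft (water level in the piezometer is the total head).
Head difference: h(PZ-8) − h(PZ-11) = 226.27 − 210.64 = 15.63 ft.
Hydraulic gradient: i = |Δh| / L = 15.63 / 4433 = 0.00353.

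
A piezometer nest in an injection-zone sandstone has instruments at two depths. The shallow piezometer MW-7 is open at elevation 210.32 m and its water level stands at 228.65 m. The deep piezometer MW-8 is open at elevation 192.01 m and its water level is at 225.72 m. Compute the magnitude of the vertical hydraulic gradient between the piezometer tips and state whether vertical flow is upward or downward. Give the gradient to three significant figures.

Total head at MW-7: h = 228.65 m (water level in the standpipe).
Total head at MW-8: h = 225.72 m.
Δh = h(MW-7) − h(MW-8) = 228.65 − 225.72 = 2.93 m.
Vertical separation Δz = 210.32 − 192.01 = 18.31 m.
|i_v| = |Δh| / Δz = 2.93 / 18.31 = 0.160.
Head is higher in the shallow piezometer, so vertical flow is downward (recharge condition).

|i_v| ≈ 0.160; vertical flow is downward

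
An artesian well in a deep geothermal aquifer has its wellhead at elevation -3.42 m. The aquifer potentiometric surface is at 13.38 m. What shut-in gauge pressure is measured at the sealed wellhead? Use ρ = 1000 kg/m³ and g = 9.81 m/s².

Head above the cap: Δh = 13.38 − (-3.42) = 16.80 m.
P = ρgΔh = 1000 × 9.81 × 16.80 = 164808 Pa ≈ 165 kPa.

P ≈ 165 kPa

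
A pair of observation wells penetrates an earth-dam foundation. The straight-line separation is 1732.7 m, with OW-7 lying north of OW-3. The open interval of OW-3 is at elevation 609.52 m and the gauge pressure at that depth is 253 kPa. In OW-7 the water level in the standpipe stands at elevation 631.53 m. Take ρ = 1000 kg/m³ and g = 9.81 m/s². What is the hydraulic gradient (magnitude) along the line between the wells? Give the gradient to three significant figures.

i ≈ 0.00218

Pressure head at OW-3: ψ = P/(ρg) = 253×1000 / (1000 × 9.81) = 25.79 m.
Total head at OW-3: h = z + ψ = 609.52 + 25.79 = 635.31 m.
Total head at OW-7: h = 631.53 m (water level in the piezometer is the total head).
Head difference: h(OW-3) − h(OW-7) = 635.31 − 631.53 = 3.78 m.
Hydraulic gradient: i = |Δh| / L = 3.78 / 1732.7 = 0.00218.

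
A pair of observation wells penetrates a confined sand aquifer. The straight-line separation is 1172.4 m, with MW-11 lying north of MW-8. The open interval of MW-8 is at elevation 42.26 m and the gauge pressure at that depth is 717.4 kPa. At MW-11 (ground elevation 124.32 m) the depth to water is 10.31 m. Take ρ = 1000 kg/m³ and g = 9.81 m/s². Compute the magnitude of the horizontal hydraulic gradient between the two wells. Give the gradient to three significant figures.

Pressure head at MW-8: ψ = P/(ρg) = 717.4×1000 / (1000 × 9.81) = 73.13 m.
Total head at MW-8: h = z + ψ = 42.26 + 73.13 = 115.39 m.
Total head at MW-11: h = 124.32 − 10.31 = 114.01 m.
Head difference: h(MW-8) − h(MW-11) = 115.39 − 114.01 = 1.38 m.
Hydraulic gradient: i = |Δh| / L = 1.38 / 1172.4 = 0.00118.

i ≈ 0.00118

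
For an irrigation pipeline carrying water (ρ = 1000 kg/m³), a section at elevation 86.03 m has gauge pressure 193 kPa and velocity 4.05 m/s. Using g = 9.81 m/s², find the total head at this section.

Pressure head ψ = P/(ρg) = 193×1000 / (1000 × 9.81) = 19.67 m.
Velocity head = v²/(2g) = 4.05² / (2 × 9.81) = 0.836 m.
h = z + ψ + v²/(2g) = 86.03 + 19.67 + 0.836 = 106.54 m.

h ≈ 106.54 m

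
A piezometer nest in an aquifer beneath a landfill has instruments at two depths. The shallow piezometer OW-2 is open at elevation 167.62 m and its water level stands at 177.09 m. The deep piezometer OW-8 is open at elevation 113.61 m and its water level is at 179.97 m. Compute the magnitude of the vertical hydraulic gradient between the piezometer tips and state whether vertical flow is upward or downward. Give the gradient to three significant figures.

Total head at OW-2: h = 177.09 m (water level in the standpipe).
Total head at OW-8: h = 179.97 m.
Δh = h(OW-2) − h(OW-8) = 177.09 − 179.97 = -2.88 m.
Vertical separation Δz = 167.62 − 113.61 = 54.01 m.
|i_v| = |Δh| / Δz = 2.88 / 54.01 = 0.0533.
Head is higher in the deep piezometer, so vertical flow is upward (discharge condition).

|i_v| ≈ 0.0533; vertical flow is upward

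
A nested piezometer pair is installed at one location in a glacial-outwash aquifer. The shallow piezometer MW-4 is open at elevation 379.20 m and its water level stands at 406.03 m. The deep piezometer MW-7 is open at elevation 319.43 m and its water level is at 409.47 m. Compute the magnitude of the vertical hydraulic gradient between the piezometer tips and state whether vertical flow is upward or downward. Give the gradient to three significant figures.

|i_v| ≈ 0.0576; vertical flow is upward

Total head at MW-4: h = 406.03 m (water level in the standpipe).
Total head at MW-7: h = 409.47 m.
Δh = h(MW-4) − h(MW-7) = 406.03 − 409.47 = -3.44 m.
Vertical separation Δz = 379.20 − 319.43 = 59.77 m.
|i_v| = |Δh| / Δz = 3.44 / 59.77 = 0.0576.
Head is higher in the deep piezometer, so vertical flow is upward (discharge condition).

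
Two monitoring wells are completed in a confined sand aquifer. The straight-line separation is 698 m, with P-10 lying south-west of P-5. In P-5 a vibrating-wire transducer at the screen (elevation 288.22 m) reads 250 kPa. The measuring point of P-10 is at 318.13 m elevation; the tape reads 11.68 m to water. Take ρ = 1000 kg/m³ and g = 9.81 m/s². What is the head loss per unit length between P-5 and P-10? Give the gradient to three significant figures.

i ≈ 0.0104 m/m

Pressure head at P-5: ψ = P/(ρg) = 250×1000 / (1000 × 9.81) = 25.48 m.
Total head at P-5: h = z + ψ = 288.22 + 25.48 = 313.70 m.
Total head at P-10: h = 318.13 − 11.68 = 306.45 m.
Head difference: h(P-5) − h(P-10) = 313.70 − 306.45 = 7.25 m.
Hydraulic gradient: i = |Δh| / L = 7.25 / 698 = 0.0104.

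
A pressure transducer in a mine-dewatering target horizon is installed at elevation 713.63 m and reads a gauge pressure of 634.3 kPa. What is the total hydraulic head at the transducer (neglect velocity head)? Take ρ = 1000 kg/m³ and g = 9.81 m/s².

h ≈ 778.29 m

ψ = P/(ρg) = 634.3×1000 / (1000 × 9.81) = 64.66 m.
h = z + ψ = 713.63 + 64.66 = 778.29 m.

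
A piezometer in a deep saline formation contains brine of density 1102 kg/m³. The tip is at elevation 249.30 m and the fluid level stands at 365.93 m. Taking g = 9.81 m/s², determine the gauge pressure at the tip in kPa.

Pressure head ψ = h − z = 365.93 − 249.30 = 116.63 m.
P = ρgψ = 1102 × 9.81 × 116.63 = 1260843 Pa ≈ 1260 kPa.

P ≈ 1260 kPa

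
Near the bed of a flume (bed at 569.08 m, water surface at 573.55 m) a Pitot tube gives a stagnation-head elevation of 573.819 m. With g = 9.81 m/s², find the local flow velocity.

v ≈ 2.30 m/s

Near the bed, under hydrostatic conditions, the piezometric head (z + ψ) equals the free-surface elevation, 573.55 m.
Velocity head = total − piezometric = 573.819 − 573.55 = 0.269 m.
v = √(2g·h_v) = √(2 × 9.81 × 0.269) = 2.30 m/s.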